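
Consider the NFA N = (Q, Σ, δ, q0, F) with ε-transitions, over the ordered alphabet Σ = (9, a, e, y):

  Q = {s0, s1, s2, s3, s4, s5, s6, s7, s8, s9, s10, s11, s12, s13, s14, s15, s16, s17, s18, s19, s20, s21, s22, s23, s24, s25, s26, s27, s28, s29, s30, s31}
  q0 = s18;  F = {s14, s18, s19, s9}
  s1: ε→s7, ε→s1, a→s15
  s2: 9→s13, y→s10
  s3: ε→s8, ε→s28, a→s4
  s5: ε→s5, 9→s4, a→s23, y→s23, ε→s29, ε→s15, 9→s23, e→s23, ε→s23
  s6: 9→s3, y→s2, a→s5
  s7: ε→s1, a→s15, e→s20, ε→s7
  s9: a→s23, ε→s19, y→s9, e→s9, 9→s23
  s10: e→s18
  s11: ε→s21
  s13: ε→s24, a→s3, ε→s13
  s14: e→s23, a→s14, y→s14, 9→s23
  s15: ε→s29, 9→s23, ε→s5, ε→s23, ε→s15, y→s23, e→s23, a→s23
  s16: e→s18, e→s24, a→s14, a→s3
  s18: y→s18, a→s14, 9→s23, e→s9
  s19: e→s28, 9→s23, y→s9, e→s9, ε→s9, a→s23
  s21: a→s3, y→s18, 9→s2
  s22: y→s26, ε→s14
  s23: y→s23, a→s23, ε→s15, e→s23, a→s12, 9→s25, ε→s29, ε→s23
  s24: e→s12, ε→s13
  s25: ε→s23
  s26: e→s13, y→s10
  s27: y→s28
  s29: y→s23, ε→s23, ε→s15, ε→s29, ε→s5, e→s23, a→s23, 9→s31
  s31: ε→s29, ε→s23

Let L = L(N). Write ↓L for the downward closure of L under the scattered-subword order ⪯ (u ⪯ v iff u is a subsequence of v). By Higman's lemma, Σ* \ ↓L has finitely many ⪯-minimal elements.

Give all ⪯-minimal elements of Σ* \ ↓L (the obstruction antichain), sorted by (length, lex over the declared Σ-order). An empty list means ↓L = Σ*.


min(Σ*\↓L) = [9, ae, ea].

|Q|=32, |F|=4, |δ|=89 (31 ε).
min D↑ (4 st, q0=0, F={1}): 0:9→1,a→2,e→3,y→0 1:9→1,a→1,e→1,y→1 2:9→1,a→2,e→1,y→2 3:9→1,a→1,e→3,y→3.
'9': |S_i|=[13, 8] end={s12,s15,s23,s25,s29,s31,s4,s5} — reject; 1/1 deletions ∈↓L.
'ae': |S_i|=[13, 9, 8] end={s12,s15,s23,s25,s29,s31,s4,s5} rej; 2/2 deletions ∈↓L.
'ea': |S_i|=[13, 11, 8] end={s12,s15,s23,s25,s29,s31,s4,s5} — reject; 2/2 single-dels accept.
3 obstructions.


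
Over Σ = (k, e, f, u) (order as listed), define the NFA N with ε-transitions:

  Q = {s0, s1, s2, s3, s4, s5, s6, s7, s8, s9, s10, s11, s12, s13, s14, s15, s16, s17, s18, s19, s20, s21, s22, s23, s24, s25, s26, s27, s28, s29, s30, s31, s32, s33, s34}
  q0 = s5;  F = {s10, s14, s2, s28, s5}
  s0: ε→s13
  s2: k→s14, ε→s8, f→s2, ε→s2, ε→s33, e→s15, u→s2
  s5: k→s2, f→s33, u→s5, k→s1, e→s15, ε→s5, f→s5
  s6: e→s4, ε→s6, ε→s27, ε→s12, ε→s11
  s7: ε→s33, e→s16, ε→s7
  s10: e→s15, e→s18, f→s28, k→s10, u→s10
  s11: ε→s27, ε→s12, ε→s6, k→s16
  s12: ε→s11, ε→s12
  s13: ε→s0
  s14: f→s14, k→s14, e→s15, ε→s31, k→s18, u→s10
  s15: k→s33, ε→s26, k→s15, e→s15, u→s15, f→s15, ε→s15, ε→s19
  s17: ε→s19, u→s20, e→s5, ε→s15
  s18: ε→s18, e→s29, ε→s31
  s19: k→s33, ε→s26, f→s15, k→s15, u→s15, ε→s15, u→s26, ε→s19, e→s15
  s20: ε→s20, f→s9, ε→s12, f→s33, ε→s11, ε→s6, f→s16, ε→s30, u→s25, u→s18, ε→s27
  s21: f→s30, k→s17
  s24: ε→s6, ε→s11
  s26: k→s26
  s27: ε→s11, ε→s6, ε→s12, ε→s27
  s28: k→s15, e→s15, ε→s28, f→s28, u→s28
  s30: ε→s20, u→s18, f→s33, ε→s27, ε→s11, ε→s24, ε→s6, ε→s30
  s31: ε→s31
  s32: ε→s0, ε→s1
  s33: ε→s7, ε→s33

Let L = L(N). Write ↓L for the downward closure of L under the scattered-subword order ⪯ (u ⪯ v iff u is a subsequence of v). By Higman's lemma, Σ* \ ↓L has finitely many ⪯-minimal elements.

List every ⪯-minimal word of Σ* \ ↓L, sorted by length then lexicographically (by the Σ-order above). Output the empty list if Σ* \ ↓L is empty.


min(Σ*\↓L) = [e, kkufk].

|Q|=35, |F|=5, |δ|=103 (52 ε).
min D↑ (6 st, q0=0, F={2}): 0:k→1,e→2,f→0,u→0 1:k→3,e→2,f→1,u→1 2:k→2,e→2,f→2,u→2 3:k→3,e→2,f→3,u→4 4:k→4,e→2,f→5,u→4 5:k→2,e→2,f→5,u→5 (ε-aug+det+¬).
'e': N↓-sim [16, 9] end={s15,s16,s18,s19,s26,s29,s31,s33,s7} — reject; 1/1 del acc.
'kkufk': run [16, 15, 12, 11, 7, 6] end={s15,s16,s19,s26,s33,s7} — reject; 5/5 single-dels accept.
2 obstructions.


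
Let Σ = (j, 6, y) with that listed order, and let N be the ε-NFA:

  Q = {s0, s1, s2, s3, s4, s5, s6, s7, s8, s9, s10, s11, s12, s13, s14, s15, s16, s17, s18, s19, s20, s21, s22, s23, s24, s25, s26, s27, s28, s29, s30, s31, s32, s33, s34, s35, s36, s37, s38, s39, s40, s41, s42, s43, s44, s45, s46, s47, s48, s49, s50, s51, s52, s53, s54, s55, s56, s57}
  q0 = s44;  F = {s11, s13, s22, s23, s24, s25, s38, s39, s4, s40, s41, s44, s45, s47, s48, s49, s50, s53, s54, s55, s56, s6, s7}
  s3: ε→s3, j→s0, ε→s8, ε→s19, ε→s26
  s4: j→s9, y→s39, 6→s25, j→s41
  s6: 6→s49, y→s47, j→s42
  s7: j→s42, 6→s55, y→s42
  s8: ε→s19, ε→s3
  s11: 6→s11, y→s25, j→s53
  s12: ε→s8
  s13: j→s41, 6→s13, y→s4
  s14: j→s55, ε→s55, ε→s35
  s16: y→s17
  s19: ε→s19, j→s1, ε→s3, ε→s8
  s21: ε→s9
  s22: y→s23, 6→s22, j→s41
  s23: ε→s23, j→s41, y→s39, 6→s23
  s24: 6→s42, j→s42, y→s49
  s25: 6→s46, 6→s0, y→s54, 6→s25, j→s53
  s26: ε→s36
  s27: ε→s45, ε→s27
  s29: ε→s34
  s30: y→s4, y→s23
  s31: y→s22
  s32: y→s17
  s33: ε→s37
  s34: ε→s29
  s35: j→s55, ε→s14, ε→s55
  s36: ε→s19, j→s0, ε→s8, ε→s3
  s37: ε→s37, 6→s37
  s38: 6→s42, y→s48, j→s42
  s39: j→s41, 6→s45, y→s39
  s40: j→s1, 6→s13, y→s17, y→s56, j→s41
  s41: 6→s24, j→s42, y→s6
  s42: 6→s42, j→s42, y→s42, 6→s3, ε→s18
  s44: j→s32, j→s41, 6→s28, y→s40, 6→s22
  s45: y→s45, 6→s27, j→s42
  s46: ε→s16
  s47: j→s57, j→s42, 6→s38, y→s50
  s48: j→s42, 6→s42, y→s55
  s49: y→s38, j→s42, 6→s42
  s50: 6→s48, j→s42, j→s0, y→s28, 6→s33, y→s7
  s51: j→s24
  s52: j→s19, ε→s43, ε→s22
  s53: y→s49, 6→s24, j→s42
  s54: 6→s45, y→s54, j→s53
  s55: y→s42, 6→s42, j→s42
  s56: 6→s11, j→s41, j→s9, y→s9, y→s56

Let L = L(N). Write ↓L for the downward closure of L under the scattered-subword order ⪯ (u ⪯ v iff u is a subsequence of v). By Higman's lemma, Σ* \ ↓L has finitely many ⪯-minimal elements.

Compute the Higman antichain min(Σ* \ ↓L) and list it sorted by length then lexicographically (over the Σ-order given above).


A = [jj, j66, 6yy6j, jyyyyy, yy6jy6].

|Q|=58, |F|=23, |δ|=129 (30 ε).
min D↑ (24 st, q0=0, F={4}): 0:j→1,6→2,y→3 1:j→4,6→5,y→6 2:j→1,6→2,y→7 3:j→1,6→8,y→9 4:j→4,6→4,y→4 5:j→4,6→4,y→10 6:j→4,6→10,y→11 7:j→1,6→7,y→12 8:j→1,6→8,y→13 9:j→1,6→14,y→9 10:j→4,6→4,y→15 11:j→4,6→15,y→16 12:j→1,6→17,y→12 13:j→1,6→18,y→12 14:j→19,6→14,y→18 15:j→4,6→4,y→20 16:j→4,6→20,y→21 17:j→4,6→17,y→17 18:j→19,6→18,y→22 19:j→4,6→5,y→10 20:j→4,6→4,y→23 21:j→4,6→23,y→4 22:j→19,6→17,y→22 23:j→4,6→4,y→4 [Hopcroft].
'jj': N↓-sim [42, 27, 10] end={s0,s1,s18,s19,s26,s3,s36,s42,s57,s8} ∉↓L; 2/2 del acc.
'j66': run [42, 27, 16, 10] end={s0,s1,s18,s19,s26,s3,s36,s37,s42,s8} ∉↓L; 3/3 deletions ∈↓L.
'6yy6j': run [42, 38, 35, 29, 18, 9] end={s0,s1,s18,s19,s26,s3,s36,s42,s8} ∉↓L; 5/5 del acc.
'jyyyyy': N↓-sim [42, 27, 22, 19, 16, 12, 9] end={s0,s1,s18,s19,s26,s3,s36,s42,s8} ∉↓L; 6/6 del acc.
'yy6jy6': N↓-sim [42, 39, 36, 25, 15, 13, 9] end={s0,s1,s18,s19,s26,s3,s36,s42,s8} rej; 6/6 single-dels accept.
5 obstructions.


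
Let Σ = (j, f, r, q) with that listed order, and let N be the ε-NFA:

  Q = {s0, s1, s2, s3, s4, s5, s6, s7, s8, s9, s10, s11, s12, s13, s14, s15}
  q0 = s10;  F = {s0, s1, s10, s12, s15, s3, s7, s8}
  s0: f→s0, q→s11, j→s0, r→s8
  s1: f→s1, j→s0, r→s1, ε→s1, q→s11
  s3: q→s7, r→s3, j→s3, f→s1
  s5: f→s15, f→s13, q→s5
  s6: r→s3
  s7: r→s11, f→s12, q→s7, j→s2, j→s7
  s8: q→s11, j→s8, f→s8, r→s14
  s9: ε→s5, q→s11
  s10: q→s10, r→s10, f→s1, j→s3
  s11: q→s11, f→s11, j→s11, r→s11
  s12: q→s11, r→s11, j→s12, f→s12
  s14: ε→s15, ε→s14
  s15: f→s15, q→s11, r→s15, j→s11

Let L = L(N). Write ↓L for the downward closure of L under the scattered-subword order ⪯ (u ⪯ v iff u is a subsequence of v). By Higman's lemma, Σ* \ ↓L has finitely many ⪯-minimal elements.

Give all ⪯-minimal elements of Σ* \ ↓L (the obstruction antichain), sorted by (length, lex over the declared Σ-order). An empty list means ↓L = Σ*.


|Q|=16, |F|=8, |δ|=46 (4 ε).
min D↑ (9 st, q0=0, F={5}): 0:j→1,f→2,r→0,q→0 1:j→1,f→2,r→1,q→3 2:j→4,f→2,r→2,q→5 3:j→3,f→6,r→5,q→3 4:j→4,f→4,r→7,q→5 5:j→5,f→5,r→5,q→5 6:j→6,f→6,r→5,q→5 7:j→7,f→7,r→8,q→5 8:j→5,f→8,r→8,q→5 [Hopcroft].
'fq': run [11, 7, 1] end={s11} — reject; 2/2 del acc.
'jqr': N↓-sim [11, 10, 4, 1] end={s11} rej; 3/3 deletions ∈↓L.
'fjrrj': N↓-sim [11, 7, 6, 4, 3, 1] end={s11} rej; 5/5 del acc.
3 obstructions.

min(Σ*\↓L) = [fq, jqr, fjrrj].


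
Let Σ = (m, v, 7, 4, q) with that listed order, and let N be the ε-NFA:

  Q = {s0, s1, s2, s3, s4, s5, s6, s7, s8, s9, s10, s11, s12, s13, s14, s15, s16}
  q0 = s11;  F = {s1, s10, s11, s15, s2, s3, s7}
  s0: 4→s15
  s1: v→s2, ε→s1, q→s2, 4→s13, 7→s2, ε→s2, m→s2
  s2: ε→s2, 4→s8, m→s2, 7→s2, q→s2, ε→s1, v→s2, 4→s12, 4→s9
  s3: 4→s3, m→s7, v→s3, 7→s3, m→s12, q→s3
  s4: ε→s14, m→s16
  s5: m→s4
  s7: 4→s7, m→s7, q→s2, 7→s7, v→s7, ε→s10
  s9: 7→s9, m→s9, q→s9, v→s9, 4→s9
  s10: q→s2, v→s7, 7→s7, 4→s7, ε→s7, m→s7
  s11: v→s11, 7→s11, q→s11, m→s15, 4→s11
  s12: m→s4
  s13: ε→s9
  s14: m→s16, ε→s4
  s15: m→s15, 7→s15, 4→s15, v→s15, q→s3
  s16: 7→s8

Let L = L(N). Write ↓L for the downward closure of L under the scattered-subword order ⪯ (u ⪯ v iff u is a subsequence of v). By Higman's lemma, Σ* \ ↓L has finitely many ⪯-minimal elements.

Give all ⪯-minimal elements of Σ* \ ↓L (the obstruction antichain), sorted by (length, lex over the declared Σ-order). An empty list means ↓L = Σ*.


|Q|=17, |F|=7, |δ|=58 (9 ε).
min D↑ (6 st, q0=0, F={5}): 0:m→1,v→0,7→0,4→0,q→0 1:m→1,v→1,7→1,4→1,q→2 2:m→3,v→2,7→2,4→2,q→2 3:m→3,v→3,7→3,4→3,q→4 4:m→4,v→4,7→4,4→5,q→4 5:m→5,v→5,7→5,4→5,q→5 (ε-aug+det+¬).
'mqmq4': |S_i|=[14, 13, 12, 11, 9, 7] end={s12,s13,s14,s16,s4,s8,s9} ∉↓L; 5/5 deletions ∈↓L.
1 minimals (antichain).

A = [mqmq4].


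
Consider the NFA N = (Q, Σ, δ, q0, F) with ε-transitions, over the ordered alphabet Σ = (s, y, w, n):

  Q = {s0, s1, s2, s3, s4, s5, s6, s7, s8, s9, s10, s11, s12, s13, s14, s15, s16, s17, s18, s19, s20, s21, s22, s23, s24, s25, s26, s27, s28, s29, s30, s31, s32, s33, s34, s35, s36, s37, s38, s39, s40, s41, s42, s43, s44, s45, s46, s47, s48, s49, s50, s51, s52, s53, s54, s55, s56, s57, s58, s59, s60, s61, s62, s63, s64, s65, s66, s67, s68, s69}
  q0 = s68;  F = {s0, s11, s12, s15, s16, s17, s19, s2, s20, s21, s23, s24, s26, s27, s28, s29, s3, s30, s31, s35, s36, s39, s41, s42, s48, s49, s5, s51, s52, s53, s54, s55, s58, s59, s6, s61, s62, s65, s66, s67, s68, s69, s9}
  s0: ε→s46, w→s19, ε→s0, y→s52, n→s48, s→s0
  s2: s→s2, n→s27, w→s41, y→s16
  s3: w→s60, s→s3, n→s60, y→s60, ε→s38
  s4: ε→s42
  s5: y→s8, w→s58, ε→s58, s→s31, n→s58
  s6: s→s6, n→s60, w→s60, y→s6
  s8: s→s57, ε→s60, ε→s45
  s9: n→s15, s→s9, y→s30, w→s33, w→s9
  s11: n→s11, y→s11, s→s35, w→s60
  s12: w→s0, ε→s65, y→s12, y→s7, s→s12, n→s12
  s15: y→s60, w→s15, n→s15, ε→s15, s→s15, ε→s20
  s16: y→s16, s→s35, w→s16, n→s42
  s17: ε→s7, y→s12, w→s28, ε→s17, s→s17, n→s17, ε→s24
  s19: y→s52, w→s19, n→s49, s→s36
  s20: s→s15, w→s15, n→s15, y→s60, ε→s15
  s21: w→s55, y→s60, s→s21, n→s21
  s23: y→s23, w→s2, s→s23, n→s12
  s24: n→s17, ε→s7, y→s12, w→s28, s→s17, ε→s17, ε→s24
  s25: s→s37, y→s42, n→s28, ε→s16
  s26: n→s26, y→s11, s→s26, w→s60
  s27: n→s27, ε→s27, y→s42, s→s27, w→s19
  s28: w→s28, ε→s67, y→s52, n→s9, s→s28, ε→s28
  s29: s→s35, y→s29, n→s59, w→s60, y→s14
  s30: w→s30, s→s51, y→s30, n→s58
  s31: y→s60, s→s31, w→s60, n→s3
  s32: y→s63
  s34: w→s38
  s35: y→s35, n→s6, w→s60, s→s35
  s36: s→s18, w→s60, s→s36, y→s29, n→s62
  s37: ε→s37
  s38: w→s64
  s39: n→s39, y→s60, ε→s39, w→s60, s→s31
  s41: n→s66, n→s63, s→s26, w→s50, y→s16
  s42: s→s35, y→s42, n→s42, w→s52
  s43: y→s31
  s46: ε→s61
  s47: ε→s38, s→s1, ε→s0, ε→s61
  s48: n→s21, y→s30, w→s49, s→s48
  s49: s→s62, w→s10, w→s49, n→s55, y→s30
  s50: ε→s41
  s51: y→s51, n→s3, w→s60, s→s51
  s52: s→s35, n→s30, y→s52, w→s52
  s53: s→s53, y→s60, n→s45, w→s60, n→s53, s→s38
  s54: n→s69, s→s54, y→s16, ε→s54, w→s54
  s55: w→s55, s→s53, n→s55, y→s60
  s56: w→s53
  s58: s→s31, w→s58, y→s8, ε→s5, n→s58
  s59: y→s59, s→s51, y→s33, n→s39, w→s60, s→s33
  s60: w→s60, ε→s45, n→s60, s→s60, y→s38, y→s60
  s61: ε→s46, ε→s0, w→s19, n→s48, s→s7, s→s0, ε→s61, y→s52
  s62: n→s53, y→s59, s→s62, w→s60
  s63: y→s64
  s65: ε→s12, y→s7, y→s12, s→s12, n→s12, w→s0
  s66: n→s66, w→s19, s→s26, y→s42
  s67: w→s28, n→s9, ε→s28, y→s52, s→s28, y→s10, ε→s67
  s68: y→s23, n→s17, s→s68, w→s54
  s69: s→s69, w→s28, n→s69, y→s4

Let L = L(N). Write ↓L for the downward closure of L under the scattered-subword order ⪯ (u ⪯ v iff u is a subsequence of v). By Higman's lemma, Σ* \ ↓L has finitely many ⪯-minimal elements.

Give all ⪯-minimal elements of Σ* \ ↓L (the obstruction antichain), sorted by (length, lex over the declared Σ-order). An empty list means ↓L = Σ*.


min(Σ*\↓L) = [wysw, ywwsw, wysnn, nwnny].

|Q|=70, |F|=43, |δ|=238 (37 ε).
min D↑ (38 st, q0=0, F={20}): 0:s→0,y→1,w→2,n→3 1:s→1,y→1,w→4,n→5 2:s→2,y→6,w→2,n→7 3:s→3,y→5,w→8,n→3 4:s→4,y→6,w→9,n→10 5:s→5,y→5,w→11,n→5 6:s→12,y→6,w→6,n→13 7:s→7,y→13,w→8,n→7 8:s→8,y→14,w→8,n→15 9:s→16,y→6,w→9,n→17 10:s→10,y→13,w→18,n→10 11:s→11,y→14,w→18,n→19 12:s→12,y→12,w→20,n→21 13:s→12,y→13,w→14,n→13 14:s→12,y→14,w→14,n→22 15:s→15,y→22,w→15,n→23 16:s→16,y→24,w→20,n→16 17:s→16,y→13,w→18,n→17 18:s→25,y→14,w→18,n→26 19:s→19,y→22,w→26,n→27 20:s→20,y→20,w→20,n→20 21:s→21,y→21,w→20,n→20 22:s→28,y→22,w→22,n→29 23:s→23,y→20,w→23,n→23 24:s→12,y→24,w→20,n→24 25:s→25,y→30,w→20,n→31 26:s→31,y→22,w→26,n→32 27:s→27,y→20,w→32,n→27 28:s→28,y→28,w→20,n→33 29:s→34,y→20,w→29,n→29 30:s→12,y→30,w→20,n→35 31:s→31,y→35,w→20,n→36 32:s→36,y→20,w→32,n→32 33:s→33,y→20,w→20,n→20 34:s→34,y→20,w→20,n→33 35:s→28,y→35,w→20,n→37 36:s→36,y→20,w→20,n→36 37:s→34,y→20,w→20,n→37.
'wysw': N↓-sim [58, 52, 25, 11, 4] end={s38,s45,s60,s64} — reject; 4/4 single-dels accept.
'ywwsw': N↓-sim [58, 48, 44, 36, 21, 4] end={s38,s45,s60,s64} ∉↓L; 5/5 del acc.
'wysnn': |S_i|=[58, 52, 25, 11, 6, 4] end={s38,s45,s60,s64} rej; 5/5 deletions ∈↓L.
'nwnny': N↓-sim [58, 51, 39, 26, 16, 6] end={s38,s45,s57,s60,s64,s8} — reject; 5/5 deletions ∈↓L.
4 words, ⪯-incomp.


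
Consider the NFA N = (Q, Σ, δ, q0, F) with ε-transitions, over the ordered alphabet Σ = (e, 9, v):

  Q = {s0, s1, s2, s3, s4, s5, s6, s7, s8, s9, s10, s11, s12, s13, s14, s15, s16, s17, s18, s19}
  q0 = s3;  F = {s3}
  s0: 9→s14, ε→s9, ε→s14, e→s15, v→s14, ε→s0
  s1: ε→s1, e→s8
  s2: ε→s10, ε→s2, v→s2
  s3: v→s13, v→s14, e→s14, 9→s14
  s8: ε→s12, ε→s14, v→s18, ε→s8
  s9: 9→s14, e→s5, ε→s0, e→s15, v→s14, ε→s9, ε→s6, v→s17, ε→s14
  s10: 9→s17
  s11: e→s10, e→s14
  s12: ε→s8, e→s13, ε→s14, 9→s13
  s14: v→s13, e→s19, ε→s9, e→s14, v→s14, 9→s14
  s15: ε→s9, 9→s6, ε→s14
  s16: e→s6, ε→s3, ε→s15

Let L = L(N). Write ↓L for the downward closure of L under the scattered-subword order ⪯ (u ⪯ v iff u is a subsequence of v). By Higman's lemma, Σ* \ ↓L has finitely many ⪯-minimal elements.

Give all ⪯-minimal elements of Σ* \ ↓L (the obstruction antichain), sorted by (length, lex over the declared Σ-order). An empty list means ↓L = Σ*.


|Q|=20, |F|=1, |δ|=47 (20 ε).
min D↑ (2 st, q0=0, F={1}): 0:e→1,9→1,v→1 1:e→1,9→1,v→1 [Hopcroft].
'e': |S_i|=[10, 9] end={s0,s13,s14,s15,s17,s19,s5,s6,s9} ∉↓L; 1/1 del acc.
'9': run [10, 9] end={s0,s13,s14,s15,s17,s19,s5,s6,s9} — reject; 1/1 single-dels accept.
'v': run [10, 9] end={s0,s13,s14,s15,s17,s19,s5,s6,s9} rej; 1/1 single-dels accept.
3 obstructions.

Antichain: [e, 9, v].


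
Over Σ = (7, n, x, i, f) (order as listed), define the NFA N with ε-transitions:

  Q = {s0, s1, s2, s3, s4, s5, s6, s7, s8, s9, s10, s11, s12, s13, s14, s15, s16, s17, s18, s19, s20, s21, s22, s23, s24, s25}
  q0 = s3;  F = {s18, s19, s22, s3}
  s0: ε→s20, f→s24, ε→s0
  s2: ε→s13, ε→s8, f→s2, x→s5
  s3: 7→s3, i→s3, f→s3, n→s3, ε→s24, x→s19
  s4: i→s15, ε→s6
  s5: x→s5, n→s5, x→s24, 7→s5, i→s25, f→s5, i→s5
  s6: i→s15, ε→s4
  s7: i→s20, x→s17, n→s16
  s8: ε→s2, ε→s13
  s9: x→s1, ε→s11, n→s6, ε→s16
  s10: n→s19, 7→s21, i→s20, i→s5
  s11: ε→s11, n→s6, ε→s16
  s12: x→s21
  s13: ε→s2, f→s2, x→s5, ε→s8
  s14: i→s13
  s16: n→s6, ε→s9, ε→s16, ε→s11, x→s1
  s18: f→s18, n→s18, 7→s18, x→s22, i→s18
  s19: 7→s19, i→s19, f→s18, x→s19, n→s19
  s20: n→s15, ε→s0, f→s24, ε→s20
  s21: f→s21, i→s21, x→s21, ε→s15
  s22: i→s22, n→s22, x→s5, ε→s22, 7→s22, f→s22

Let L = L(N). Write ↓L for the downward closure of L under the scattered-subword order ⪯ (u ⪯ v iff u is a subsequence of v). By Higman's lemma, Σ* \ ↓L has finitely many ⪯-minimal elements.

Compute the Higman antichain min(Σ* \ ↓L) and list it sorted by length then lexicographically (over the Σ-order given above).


Antichain: [xfxx].

|Q|=26, |F|=4, |δ|=75 (22 ε).
min D↑ (5 st, q0=0, F={4}): 0:7→0,n→0,x→1,i→0,f→0 1:7→1,n→1,x→1,i→1,f→2 2:7→2,n→2,x→3,i→2,f→2 3:7→3,n→3,x→4,i→3,f→3 4:7→4,n→4,x→4,i→4,f→4 (ε-aug+det+¬).
'xfxx': N↓-sim [7, 6, 5, 4, 3] end={s24,s25,s5} — reject; 4/4 single-dels accept.
1 words, ⪯-incomp.


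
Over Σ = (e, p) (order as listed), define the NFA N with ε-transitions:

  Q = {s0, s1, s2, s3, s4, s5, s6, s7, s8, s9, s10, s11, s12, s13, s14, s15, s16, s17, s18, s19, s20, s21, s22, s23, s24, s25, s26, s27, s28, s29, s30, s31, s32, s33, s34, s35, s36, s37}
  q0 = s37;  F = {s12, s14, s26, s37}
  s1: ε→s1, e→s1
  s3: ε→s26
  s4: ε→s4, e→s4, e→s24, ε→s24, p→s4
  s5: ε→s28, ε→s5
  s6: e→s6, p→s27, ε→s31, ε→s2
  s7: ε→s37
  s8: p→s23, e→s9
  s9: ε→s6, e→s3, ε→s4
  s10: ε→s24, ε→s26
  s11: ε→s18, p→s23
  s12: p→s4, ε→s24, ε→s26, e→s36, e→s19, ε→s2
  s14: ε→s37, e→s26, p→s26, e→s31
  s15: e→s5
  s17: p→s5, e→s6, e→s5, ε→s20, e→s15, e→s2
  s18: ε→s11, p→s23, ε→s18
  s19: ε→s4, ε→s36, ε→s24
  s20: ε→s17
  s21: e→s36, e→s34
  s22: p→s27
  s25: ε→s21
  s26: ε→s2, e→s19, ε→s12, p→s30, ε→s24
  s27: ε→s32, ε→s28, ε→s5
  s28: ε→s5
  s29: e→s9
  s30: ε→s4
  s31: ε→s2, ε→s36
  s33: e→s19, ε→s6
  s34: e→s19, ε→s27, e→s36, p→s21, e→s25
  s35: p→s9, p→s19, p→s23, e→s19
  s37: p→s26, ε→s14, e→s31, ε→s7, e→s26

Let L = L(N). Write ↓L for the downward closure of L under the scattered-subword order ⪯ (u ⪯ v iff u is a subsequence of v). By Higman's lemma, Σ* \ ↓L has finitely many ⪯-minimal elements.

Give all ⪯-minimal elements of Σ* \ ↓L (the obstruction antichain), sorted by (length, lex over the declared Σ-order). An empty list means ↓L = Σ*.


A = [ee, ep, pe, pp].

|Q|=38, |F|=4, |δ|=81 (40 ε).
min D↑ (3 st, q0=0, F={2}): 0:e→1,p→1 1:e→2,p→2 2:e→2,p→2 [Hopcroft].
'ee': |S_i|=[12, 9, 4] end={s19,s24,s36,s4} — reject; 2/2 deletions ∈↓L.
'ep': N↓-sim [12, 9, 3] end={s24,s30,s4} rej; 2/2 del acc.
'pe': N↓-sim [12, 8, 4] end={s19,s24,s36,s4} rej; 2/2 single-dels accept.
'pp': |S_i|=[12, 8, 3] end={s24,s30,s4} ∉↓L; 2/2 single-dels accept.
4 obstructions.


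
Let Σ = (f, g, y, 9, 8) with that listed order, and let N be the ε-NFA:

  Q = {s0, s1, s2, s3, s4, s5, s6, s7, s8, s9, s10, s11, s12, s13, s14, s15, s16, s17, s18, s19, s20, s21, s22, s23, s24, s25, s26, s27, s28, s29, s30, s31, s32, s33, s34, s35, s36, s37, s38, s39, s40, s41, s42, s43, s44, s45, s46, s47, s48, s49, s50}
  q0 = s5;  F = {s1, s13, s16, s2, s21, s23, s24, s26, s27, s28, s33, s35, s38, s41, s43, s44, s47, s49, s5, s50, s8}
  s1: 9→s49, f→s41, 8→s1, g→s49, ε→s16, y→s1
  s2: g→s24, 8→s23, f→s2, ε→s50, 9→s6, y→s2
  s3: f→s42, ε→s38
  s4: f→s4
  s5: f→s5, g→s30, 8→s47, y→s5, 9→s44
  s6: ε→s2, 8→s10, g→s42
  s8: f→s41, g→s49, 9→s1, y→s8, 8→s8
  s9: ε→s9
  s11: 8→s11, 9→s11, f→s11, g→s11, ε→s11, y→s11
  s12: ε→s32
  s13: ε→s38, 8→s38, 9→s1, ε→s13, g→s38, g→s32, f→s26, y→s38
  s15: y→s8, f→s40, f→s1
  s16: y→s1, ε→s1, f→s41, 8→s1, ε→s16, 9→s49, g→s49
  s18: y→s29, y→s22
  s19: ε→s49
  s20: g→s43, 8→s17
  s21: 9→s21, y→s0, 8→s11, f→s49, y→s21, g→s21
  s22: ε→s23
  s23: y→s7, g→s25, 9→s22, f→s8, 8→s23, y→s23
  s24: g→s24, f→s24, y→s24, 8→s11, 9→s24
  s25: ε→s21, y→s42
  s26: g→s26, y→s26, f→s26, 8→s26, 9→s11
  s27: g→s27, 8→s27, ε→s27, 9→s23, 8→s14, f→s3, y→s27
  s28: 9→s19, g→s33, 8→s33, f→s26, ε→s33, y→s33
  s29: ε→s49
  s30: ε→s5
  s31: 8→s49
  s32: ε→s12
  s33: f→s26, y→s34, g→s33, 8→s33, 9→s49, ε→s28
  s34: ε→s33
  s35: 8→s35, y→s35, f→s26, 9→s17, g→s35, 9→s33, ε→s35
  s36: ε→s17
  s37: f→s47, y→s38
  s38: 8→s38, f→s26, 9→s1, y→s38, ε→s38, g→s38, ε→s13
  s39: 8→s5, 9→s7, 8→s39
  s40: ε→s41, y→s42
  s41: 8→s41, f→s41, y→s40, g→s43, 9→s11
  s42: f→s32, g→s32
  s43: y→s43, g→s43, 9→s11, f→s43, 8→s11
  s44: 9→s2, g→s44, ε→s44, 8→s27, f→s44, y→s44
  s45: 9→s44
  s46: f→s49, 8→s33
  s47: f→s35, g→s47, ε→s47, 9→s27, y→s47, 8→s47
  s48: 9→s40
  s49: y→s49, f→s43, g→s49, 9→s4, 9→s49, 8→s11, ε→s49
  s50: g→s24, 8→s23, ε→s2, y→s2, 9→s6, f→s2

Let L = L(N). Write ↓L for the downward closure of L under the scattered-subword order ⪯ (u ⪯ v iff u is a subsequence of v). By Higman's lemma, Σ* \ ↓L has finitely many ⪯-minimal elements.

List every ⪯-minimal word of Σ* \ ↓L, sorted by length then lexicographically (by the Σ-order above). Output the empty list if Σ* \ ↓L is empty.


|Q|=51, |F|=21, |δ|=171 (30 ε).
min D↑ (18 st, q0=0, F={11}): 0:f→0,g→0,y→0,9→1,8→2 1:f→1,g→1,y→1,9→3,8→4 2:f→5,g→2,y→2,9→4,8→2 3:f→3,g→6,y→3,9→3,8→7 4:f→8,g→4,y→4,9→7,8→4 5:f→9,g→5,y→5,9→10,8→5 6:f→6,g→6,y→6,9→6,8→11 7:f→12,g→13,y→7,9→7,8→7 8:f→9,g→8,y→8,9→14,8→8 9:f→9,g→9,y→9,9→11,8→9 10:f→9,g→10,y→10,9→15,8→10 11:f→11,g→11,y→11,9→11,8→11 12:f→16,g→15,y→12,9→14,8→12 13:f→15,g→13,y→13,9→13,8→11 14:f→16,g→15,y→14,9→15,8→14 15:f→17,g→15,y→15,9→15,8→11 16:f→16,g→17,y→16,9→11,8→16 17:f→17,g→17,y→17,9→11,8→11 (ε-aug+det+¬).
'99g8': N↓-sim [39, 35, 24, 11, 1] end={s11} rej; 4/4 single-dels accept.
'8ff9': |S_i|=[39, 32, 22, 9, 1] end={s11} ∉↓L; 4/4 single-dels accept.
'8f998': N↓-sim [39, 32, 22, 17, 5, 1] end={s11} — reject; 5/5 deletions ∈↓L.
3 words, ⪯-incomp.

min(Σ*\↓L) = [99g8, 8ff9, 8f998].


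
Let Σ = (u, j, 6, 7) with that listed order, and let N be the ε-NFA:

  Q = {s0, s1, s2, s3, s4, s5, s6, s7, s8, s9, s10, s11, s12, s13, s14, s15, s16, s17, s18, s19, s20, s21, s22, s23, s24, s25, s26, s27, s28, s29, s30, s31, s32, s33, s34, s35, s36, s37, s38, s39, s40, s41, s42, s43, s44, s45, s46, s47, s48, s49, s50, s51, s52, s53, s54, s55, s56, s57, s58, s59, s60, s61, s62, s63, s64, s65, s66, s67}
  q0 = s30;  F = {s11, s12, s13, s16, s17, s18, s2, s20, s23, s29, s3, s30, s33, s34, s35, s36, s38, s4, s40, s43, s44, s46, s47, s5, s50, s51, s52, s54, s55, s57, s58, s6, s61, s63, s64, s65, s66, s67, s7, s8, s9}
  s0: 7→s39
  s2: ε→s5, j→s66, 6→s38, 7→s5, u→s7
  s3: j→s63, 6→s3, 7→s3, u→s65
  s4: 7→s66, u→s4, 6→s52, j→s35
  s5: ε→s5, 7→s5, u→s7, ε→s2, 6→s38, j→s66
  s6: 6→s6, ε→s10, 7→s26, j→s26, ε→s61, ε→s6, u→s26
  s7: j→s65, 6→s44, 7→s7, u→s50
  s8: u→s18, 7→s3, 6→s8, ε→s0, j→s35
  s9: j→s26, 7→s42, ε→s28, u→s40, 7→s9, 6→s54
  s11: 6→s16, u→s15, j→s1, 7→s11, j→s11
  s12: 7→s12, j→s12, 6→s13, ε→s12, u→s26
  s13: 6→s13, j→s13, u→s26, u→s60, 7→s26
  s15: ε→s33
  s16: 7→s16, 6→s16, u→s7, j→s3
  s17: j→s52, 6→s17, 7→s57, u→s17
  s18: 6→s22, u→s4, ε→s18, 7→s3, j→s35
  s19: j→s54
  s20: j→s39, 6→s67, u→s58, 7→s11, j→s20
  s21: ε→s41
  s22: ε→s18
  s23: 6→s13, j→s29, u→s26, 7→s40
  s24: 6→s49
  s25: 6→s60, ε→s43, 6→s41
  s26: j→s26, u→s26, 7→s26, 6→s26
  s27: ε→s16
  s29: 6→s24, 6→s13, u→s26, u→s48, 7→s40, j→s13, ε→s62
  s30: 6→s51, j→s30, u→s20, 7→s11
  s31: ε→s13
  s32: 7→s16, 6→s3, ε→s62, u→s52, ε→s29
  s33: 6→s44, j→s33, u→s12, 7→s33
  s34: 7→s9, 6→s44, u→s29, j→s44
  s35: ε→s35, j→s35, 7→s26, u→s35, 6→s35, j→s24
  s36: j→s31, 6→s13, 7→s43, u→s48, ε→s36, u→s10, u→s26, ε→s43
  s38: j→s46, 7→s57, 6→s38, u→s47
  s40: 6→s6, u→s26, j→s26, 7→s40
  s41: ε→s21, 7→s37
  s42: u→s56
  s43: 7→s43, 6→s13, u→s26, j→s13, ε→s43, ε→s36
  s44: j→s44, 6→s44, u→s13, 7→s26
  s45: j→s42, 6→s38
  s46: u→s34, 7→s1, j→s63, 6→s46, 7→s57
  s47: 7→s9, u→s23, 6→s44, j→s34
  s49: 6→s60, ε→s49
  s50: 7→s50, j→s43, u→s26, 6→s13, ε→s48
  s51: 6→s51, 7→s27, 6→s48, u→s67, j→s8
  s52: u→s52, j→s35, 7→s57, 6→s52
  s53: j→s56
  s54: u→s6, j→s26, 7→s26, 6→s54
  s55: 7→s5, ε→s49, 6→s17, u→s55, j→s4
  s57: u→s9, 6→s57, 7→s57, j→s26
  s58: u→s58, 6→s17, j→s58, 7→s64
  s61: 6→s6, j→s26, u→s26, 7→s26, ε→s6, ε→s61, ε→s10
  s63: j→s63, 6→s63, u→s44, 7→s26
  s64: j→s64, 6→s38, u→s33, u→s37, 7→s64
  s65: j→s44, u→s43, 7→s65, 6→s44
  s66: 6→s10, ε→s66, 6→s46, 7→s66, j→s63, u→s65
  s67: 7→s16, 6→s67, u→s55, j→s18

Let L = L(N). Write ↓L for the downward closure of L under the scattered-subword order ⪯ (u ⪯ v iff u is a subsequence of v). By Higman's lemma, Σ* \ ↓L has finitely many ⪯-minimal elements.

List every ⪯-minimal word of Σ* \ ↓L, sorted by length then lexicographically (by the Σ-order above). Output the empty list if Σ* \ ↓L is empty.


|Q|=68, |F|=41, |δ|=227 (32 ε).
min D↑ (39 st, q0=0, F={23}): 0:u→1,j→0,6→2,7→3 1:u→4,j→1,6→5,7→3 2:u→5,j→6,6→2,7→7 3:u→8,j→3,6→7,7→3 4:u→4,j→4,6→9,7→10 5:u→11,j→12,6→5,7→7 6:u→12,j→13,6→6,7→14 7:u→15,j→14,6→7,7→7 8:u→16,j→8,6→17,7→8 9:u→9,j→18,6→9,7→19 10:u→8,j→10,6→20,7→10 11:u→11,j→21,6→9,7→22 12:u→21,j→13,6→12,7→14 13:u→13,j→13,6→13,7→23 14:u→24,j→25,6→14,7→14 15:u→26,j→24,6→17,7→15 16:u→23,j→16,6→27,7→16 17:u→27,j→17,6→17,7→23 18:u→18,j→13,6→18,7→19 19:u→28,j→23,6→19,7→19 20:u→29,j→30,6→20,7→19 21:u→21,j→13,6→18,7→31 22:u→15,j→31,6→20,7→22 23:u→23,j→23,6→23,7→23 24:u→32,j→17,6→17,7→24 25:u→17,j→25,6→25,7→23 26:u→23,j→32,6→27,7→26 27:u→23,j→27,6→27,7→23 28:u→33,j→23,6→34,7→28 29:u→35,j→36,6→17,7→28 30:u→36,j→25,6→30,7→19 31:u→24,j→25,6→30,7→31 32:u→23,j→27,6→27,7→32 33:u→23,j→23,6→37,7→33 34:u→37,j→23,6→34,7→23 35:u→23,j→38,6→27,7→33 36:u→38,j→17,6→17,7→28 37:u→23,j→23,6→37,7→23 38:u→23,j→27,6→27,7→33.
'6jj7': N↓-sim [59, 50, 37, 9, 1] end={s26} ∉↓L; 4/4 single-dels accept.
'7uuu': run [59, 45, 31, 19, 4] end={s10,s26,s48,s60} ∉↓L; 4/4 single-dels accept.
'7u67': |S_i|=[59, 45, 31, 10, 1] end={s26} — reject; 4/4 deletions ∈↓L.
'uu67j': N↓-sim [59, 54, 46, 29, 12, 1] end={s26} — reject; 5/5 deletions ∈↓L.
4 words, ⪯-incomp.

A = [6jj7, 7uuu, 7u67, uu67j].


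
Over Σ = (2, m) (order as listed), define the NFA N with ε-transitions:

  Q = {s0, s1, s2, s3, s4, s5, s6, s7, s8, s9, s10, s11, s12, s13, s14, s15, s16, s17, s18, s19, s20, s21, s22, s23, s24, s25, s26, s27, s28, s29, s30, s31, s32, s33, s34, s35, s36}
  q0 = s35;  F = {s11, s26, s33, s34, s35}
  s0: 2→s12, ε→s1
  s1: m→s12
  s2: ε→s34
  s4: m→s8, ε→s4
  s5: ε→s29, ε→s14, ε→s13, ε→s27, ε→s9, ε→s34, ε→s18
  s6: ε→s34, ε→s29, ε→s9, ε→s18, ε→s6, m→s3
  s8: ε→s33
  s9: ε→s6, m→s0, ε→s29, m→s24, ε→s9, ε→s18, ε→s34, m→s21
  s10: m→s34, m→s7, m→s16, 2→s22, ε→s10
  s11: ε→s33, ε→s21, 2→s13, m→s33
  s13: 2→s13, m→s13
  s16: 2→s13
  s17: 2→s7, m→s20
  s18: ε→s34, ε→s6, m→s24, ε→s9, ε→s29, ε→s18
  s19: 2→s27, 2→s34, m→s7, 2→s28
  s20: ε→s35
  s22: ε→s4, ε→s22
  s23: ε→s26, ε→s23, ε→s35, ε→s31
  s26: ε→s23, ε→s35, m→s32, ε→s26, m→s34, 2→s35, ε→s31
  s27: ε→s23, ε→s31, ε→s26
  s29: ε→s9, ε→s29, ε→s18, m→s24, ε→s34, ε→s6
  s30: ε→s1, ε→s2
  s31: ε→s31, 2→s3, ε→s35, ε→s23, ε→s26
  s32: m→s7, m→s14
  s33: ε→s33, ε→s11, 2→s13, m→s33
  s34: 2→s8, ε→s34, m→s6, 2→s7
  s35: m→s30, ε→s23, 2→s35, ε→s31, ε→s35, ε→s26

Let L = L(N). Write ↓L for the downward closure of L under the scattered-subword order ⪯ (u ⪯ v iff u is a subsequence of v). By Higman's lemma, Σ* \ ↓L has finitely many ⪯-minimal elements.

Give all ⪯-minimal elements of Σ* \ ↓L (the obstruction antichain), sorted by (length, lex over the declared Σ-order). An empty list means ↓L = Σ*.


Antichain: [m22].

|Q|=37, |F|=5, |δ|=98 (61 ε).
min D↑ (4 st, q0=0, F={3}): 0:2→0,m→1 1:2→2,m→1 2:2→3,m→2 3:2→3,m→3 (ε-aug+det+¬).
'm22': run [24, 20, 7, 1] end={s13} rej; 3/3 del acc.
1 obstructions.


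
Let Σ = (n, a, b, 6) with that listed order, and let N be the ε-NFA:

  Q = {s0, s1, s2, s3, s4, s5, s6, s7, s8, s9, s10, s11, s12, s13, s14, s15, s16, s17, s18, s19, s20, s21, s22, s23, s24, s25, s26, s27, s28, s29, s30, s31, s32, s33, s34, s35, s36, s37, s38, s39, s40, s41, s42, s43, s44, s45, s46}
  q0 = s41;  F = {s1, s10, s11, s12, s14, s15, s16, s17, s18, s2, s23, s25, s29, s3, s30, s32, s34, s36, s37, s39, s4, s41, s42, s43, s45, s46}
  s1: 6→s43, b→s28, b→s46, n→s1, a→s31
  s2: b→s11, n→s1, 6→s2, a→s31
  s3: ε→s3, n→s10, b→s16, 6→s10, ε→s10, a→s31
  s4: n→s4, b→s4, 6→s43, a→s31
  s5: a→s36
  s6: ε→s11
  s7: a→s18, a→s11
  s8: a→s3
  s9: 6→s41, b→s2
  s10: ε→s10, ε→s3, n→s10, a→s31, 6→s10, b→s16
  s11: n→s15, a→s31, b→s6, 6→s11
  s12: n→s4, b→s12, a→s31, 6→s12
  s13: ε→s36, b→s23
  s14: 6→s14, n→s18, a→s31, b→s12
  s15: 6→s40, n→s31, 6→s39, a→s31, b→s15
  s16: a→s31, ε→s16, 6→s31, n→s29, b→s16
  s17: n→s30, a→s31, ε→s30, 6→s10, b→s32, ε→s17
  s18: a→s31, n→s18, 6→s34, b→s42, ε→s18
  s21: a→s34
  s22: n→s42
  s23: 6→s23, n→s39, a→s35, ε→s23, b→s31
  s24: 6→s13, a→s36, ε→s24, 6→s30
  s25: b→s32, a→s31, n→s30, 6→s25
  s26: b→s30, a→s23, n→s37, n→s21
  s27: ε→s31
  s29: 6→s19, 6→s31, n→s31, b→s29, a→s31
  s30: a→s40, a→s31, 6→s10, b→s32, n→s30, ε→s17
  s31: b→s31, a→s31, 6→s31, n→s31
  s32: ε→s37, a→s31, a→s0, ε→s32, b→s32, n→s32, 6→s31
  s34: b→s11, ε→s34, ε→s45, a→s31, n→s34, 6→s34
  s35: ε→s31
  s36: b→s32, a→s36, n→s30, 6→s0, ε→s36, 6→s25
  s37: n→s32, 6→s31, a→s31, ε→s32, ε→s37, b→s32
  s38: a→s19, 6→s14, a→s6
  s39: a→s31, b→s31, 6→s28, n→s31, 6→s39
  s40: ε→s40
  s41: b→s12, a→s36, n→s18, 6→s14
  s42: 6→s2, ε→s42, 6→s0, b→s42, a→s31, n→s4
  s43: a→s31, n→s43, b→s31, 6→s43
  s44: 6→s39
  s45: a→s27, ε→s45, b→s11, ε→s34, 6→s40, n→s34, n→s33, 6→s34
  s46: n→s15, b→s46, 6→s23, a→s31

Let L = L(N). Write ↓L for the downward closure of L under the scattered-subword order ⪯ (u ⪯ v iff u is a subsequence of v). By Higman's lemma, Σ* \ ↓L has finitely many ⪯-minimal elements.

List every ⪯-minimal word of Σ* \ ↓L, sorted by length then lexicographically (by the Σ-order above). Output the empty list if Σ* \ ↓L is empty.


Antichain: [na, ba, 6a, ab6, bn6b, n6bnn].

|Q|=47, |F|=26, |δ|=164 (26 ε).
min D↑ (23 st, q0=0, F={5}): 0:n→1,a→2,b→3,6→4 1:n→1,a→5,b→6,6→7 2:n→8,a→2,b→9,6→10 3:n→11,a→5,b→3,6→3 4:n→1,a→5,b→3,6→4 5:n→5,a→5,b→5,6→5 6:n→11,a→5,b→6,6→12 7:n→7,a→5,b→13,6→7 8:n→8,a→5,b→9,6→14 9:n→9,a→5,b→9,6→5 10:n→8,a→5,b→9,6→10 11:n→11,a→5,b→11,6→15 12:n→16,a→5,b→13,6→12 13:n→17,a→5,b→13,6→13 14:n→14,a→5,b→18,6→14 15:n→15,a→5,b→5,6→15 16:n→16,a→5,b→19,6→15 17:n→5,a→5,b→17,6→20 18:n→21,a→5,b→18,6→5 19:n→17,a→5,b→19,6→22 20:n→5,a→5,b→5,6→20 21:n→5,a→5,b→21,6→5 22:n→20,a→5,b→5,6→22.
'na': N↓-sim [35, 30, 5] end={s0,s27,s31,s35,s40} — reject; 2/2 del acc.
'ba': |S_i|=[35, 22, 3] end={s0,s31,s35} rej; 2/2 deletions ∈↓L.
'6a': N↓-sim [35, 33, 5] end={s0,s27,s31,s35,s40} — reject; 2/2 deletions ∈↓L.
'ab6': |S_i|=[35, 16, 7, 2] end={s19,s31} — reject; 3/3 deletions ∈↓L.
'bn6b': |S_i|=[35, 22, 16, 8, 1] end={s31} ∉↓L; 4/4 single-dels accept.
'n6bnn': N↓-sim [35, 30, 23, 13, 7, 1] end={s31} — reject; 5/5 deletions ∈↓L.
6 obstructions.


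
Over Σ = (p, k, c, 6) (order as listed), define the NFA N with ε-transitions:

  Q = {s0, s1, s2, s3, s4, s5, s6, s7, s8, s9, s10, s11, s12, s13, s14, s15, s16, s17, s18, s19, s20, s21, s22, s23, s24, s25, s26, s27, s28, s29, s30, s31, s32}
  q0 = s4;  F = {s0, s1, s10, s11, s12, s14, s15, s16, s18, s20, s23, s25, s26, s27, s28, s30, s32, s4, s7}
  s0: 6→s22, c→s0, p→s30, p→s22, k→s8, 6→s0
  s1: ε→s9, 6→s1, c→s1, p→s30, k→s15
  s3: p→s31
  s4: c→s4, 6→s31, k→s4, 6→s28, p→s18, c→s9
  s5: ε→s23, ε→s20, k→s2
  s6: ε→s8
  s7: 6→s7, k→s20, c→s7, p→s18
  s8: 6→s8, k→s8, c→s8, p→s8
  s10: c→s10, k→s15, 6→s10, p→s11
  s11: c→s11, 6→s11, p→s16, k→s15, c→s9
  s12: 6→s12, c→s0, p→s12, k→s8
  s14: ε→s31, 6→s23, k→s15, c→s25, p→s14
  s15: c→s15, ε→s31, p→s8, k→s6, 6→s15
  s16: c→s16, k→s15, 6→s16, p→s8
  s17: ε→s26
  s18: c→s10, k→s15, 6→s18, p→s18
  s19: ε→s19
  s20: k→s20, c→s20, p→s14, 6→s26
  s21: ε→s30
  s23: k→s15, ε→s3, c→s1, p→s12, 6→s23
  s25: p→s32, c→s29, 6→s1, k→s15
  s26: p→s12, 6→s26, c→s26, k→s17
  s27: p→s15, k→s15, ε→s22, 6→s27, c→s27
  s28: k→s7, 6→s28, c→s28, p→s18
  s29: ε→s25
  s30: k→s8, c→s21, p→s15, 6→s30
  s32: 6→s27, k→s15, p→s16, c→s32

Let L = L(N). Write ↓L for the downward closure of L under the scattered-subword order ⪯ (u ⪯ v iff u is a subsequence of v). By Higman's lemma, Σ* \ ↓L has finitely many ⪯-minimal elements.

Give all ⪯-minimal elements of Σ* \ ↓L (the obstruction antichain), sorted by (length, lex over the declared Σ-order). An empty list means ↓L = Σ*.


Antichain: [pkp, pkk, pcppp, 6kk6pk].

|Q|=33, |F|=19, |δ|=99 (12 ε).
min D↑ (20 st, q0=0, F={6}): 0:p→1,k→0,c→0,6→2 1:p→1,k→3,c→4,6→1 2:p→1,k→5,c→2,6→2 3:p→6,k→6,c→3,6→3 4:p→7,k→3,c→4,6→4 5:p→1,k→8,c→5,6→5 6:p→6,k→6,c→6,6→6 7:p→9,k→3,c→7,6→7 8:p→10,k→8,c→8,6→11 9:p→6,k→3,c→9,6→9 10:p→10,k→3,c→12,6→13 11:p→14,k→11,c→11,6→11 12:p→15,k→3,c→12,6→16 13:p→14,k→3,c→16,6→13 14:p→14,k→6,c→17,6→14 15:p→9,k→3,c→15,6→18 16:p→19,k→3,c→16,6→16 17:p→19,k→6,c→17,6→17 18:p→3,k→3,c→18,6→18 19:p→3,k→6,c→19,6→19 [Hopcroft].
'pkp': N↓-sim [28, 22, 4, 1] end={s8} — reject; 3/3 single-dels accept.
'pkk': |S_i|=[28, 22, 4, 2] end={s6,s8} rej; 3/3 del acc.
'pcppp': N↓-sim [28, 22, 17, 12, 5, 1] end={s8} — reject; 5/5 del acc.
'6kk6pk': N↓-sim [28, 27, 26, 22, 17, 9, 2] end={s6,s8} ∉↓L; 6/6 deletions ∈↓L.
4 words, ⪯-incomp.


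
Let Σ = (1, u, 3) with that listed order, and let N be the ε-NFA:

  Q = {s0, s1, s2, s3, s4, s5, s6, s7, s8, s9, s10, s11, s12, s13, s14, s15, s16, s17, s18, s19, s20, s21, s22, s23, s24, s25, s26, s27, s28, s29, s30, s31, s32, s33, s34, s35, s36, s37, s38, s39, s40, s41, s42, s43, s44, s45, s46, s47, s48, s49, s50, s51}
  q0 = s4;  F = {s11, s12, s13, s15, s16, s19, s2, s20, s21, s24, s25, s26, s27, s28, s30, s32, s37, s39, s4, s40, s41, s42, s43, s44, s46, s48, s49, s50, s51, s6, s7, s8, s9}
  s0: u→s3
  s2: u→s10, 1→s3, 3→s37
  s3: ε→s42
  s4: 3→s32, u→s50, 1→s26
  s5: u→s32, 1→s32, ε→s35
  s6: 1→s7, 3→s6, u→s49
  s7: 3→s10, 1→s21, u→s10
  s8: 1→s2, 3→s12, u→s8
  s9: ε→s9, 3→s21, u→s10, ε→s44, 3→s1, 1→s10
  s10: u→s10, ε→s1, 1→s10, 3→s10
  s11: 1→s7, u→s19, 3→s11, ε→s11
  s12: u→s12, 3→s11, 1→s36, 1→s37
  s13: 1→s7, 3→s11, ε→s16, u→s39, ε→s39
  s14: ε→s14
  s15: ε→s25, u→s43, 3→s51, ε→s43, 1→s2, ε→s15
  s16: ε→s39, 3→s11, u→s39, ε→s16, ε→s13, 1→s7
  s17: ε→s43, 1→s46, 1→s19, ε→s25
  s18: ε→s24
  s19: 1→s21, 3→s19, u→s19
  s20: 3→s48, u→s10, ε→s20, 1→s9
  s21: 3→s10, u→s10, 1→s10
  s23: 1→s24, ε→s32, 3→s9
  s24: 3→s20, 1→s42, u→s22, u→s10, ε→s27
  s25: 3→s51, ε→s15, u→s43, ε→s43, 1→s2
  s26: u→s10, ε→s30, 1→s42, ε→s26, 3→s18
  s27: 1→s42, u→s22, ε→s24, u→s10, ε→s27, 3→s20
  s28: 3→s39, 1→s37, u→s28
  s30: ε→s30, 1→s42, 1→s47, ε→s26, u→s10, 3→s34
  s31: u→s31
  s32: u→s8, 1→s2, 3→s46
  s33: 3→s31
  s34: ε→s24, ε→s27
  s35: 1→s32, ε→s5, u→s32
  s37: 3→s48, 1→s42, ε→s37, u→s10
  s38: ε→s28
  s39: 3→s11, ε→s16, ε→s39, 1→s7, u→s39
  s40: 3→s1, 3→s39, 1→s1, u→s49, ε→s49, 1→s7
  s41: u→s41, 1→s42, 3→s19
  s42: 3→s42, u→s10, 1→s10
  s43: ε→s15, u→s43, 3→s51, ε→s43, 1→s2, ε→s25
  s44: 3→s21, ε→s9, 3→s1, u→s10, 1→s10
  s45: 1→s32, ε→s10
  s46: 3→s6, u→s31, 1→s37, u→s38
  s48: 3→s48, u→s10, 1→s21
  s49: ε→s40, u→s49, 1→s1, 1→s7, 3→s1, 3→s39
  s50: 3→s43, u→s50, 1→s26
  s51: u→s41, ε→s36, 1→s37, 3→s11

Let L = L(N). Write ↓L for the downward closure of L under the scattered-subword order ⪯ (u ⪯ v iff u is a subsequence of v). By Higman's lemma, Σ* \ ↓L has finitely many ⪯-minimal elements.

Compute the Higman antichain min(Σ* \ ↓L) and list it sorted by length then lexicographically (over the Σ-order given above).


A = [1u, 111, 33313, 133133, u33u11].

|Q|=52, |F|=33, |δ|=169 (44 ε).
min D↑ (26 st, q0=0, F={5}): 0:1→1,u→2,3→3 1:1→4,u→5,3→6 2:1→1,u→2,3→7 3:1→8,u→9,3→10 4:1→5,u→5,3→4 5:1→5,u→5,3→5 6:1→4,u→5,3→11 7:1→8,u→7,3→12 8:1→4,u→5,3→13 9:1→8,u→9,3→14 10:1→13,u→15,3→16 11:1→17,u→5,3→18 12:1→13,u→19,3→20 13:1→4,u→5,3→18 14:1→13,u→14,3→20 15:1→13,u→15,3→21 16:1→22,u→23,3→16 17:1→5,u→5,3→24 18:1→24,u→5,3→18 19:1→4,u→19,3→25 20:1→22,u→25,3→20 21:1→22,u→21,3→20 22:1→24,u→5,3→5 23:1→22,u→23,3→21 24:1→5,u→5,3→5 25:1→24,u→25,3→25 [Hopcroft].
'1u': run [43, 21, 3] end={s1,s10,s22} rej; 2/2 del acc.
'111': run [43, 21, 8, 2] end={s1,s10} — reject; 3/3 del acc.
'33313': run [43, 38, 26, 14, 4, 2] end={s1,s10} rej; 5/5 del acc.
'133133': run [43, 21, 14, 8, 5, 3, 2] end={s1,s10} — reject; 6/6 del acc.
'u33u11': run [43, 39, 29, 15, 6, 4, 2] end={s1,s10} ∉↓L; 6/6 del acc.
5 words, ⪯-incomp.
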